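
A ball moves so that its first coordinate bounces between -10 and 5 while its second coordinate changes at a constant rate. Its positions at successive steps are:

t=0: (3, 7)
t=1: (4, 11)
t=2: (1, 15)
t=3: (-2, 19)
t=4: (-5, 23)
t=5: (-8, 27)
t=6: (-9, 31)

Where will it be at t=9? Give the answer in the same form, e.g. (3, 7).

The first coordinate reflects between -10 and 5, moving 3 per step.
  step 7: -9 → -6
  step 8: -6 → -3
  step 9: -3 → 0
The second coordinate changes by +4 each step: at step 9 it is 43.

(0, 43)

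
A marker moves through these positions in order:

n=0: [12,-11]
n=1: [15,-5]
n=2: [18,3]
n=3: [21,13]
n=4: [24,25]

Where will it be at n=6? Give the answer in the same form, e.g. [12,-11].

First differences are [+3,+6], [+3,+8], [+3,+10], [+3,+12]; their common second difference is [+0,+2] (constant acceleration).
step 5: [24,25] + [+3,+14] → [27,39]
step 6: [27,39] + [+3,+16] → [30,55]

[30,55]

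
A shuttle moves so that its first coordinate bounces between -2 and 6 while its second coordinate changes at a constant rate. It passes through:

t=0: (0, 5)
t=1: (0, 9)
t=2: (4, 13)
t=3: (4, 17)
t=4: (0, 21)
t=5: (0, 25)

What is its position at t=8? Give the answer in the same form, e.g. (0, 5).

The first coordinate reflects between -2 and 6, moving 4 per step.
  step 6: 0 → 4
  step 7: 4 → 4
  step 8: 4 → 0
The second coordinate changes by +4 each step: at step 8 it is 37.

(0, 37)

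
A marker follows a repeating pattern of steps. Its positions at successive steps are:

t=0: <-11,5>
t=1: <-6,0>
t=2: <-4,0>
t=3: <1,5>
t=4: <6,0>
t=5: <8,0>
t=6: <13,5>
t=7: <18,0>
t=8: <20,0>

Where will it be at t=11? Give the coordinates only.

<32,0>

Step-to-step displacements: <+5,-5>, <+2,+0>, <+5,+5>, <+5,-5>, <+2,+0>, <+5,+5>, <+5,-5>, <+2,+0> — a repeating cycle of length 3.
step 9: apply <+5,+5> → <25,5>
step 10: apply <+5,-5> → <30,0>
step 11: apply <+2,+0> → <32,0>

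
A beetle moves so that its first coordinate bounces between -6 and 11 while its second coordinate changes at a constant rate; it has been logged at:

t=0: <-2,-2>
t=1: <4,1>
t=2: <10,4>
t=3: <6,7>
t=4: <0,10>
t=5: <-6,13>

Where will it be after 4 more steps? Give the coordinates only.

The first coordinate reflects between -6 and 11, moving 6 per step.
  step 6: -6 → 0
  step 7: 0 → 6
  step 8: 6 → 10
  step 9: 10 → 4
The second coordinate changes by +3 each step: at step 9 it is 25.

<4,25>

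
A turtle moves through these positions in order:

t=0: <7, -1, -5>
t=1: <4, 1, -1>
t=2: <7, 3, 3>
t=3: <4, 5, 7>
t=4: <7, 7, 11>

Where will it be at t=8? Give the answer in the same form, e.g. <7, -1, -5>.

<7, 15, 27>

First: cycles through 7, 4 every 2 steps. Step 8 lands at position 0 of the cycle → 7.
Second: linear, +2 per step → 15 at step 8.
Third: linear, +4 per step → 27 at step 8.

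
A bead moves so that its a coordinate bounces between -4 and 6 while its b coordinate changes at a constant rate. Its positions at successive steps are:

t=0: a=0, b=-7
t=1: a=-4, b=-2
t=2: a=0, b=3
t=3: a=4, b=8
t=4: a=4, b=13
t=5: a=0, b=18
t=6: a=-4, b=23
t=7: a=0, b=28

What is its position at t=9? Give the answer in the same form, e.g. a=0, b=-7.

a=4, b=38

The a coordinate reflects between -4 and 6, moving 4 per step.
  step 8: 0 → 4
  step 9: 4 → 4
The b coordinate changes by +5 each step: at step 9 it is 38.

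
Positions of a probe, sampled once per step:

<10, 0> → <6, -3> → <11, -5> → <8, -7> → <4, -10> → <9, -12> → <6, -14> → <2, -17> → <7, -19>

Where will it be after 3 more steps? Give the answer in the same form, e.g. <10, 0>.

Step-to-step displacements: <-4, -3>, <+5, -2>, <-3, -2>, <-4, -3>, <+5, -2>, <-3, -2>, <-4, -3>, <+5, -2> — a repeating cycle of length 3.
step 9: apply <-3, -2> → <4, -21>
step 10: apply <-4, -3> → <0, -24>
step 11: apply <+5, -2> → <5, -26>

<5, -26>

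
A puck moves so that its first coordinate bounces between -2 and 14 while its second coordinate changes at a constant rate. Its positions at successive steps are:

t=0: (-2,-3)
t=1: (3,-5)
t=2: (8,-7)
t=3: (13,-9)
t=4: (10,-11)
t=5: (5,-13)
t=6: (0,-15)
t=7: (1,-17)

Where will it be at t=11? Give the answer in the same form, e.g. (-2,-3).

The first coordinate reflects between -2 and 14, moving 5 per step.
  step 8: 1 → 6
  step 9: 6 → 11
  step 10: 11 → 12
  step 11: 12 → 7
The second coordinate changes by -2 each step: at step 11 it is -25.

(7,-25)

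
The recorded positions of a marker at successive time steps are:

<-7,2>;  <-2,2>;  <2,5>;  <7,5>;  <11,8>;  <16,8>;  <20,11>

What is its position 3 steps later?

<34,14>

Step-to-step displacements: <+5,+0>, <+4,+3>, <+5,+0>, <+4,+3>, <+5,+0>, <+4,+3> — a repeating cycle of length 2.
step 7: apply <+5,+0> → <25,11>
step 8: apply <+4,+3> → <29,14>
step 9: apply <+5,+0> → <34,14>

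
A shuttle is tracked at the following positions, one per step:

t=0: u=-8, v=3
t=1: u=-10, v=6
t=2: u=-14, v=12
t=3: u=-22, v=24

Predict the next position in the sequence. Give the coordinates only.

u=-38, v=48

The jumps are (-2, +3), (-4, +6), (-8, +12) — a geometric progression with ratio 2.
step 4: u=-22, v=24 + (-16, +24) → u=-38, v=48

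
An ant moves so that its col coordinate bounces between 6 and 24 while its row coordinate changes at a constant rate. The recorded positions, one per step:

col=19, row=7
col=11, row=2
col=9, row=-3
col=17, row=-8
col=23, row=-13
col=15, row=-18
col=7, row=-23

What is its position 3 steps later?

The col coordinate reflects between 6 and 24, moving 8 per step.
  step 7: 7 → 13
  step 8: 13 → 21
  step 9: 21 → 19
The row coordinate changes by -5 each step: at step 9 it is -38.

col=19, row=-38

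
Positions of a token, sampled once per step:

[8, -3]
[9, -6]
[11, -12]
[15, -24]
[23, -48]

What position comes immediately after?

[39, -96]

Consecutive displacements [+1, -3], [+2, -6], [+4, -12], [+8, -24] scale by a factor of 2 each step.
step 5: [23, -48] + [+16, -48] → [39, -96]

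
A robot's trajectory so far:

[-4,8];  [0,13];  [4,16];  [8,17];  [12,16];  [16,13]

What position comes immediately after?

Successive displacements: [+4,+5], [+4,+3], [+4,+1], [+4,-1], [+4,-3] — each changes by [+0,-2].
step 6: [16,13] + [+4,-5] → [20,8]

[20,8]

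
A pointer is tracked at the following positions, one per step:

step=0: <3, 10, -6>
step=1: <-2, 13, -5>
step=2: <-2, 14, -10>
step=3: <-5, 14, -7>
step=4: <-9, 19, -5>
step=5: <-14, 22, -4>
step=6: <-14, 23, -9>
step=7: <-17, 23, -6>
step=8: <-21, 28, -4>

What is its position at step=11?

<-29, 32, -5>

Differencing gives <-5, +3, +1>, <+0, +1, -5>, <-3, +0, +3>, <-4, +5, +2>, <-5, +3, +1>, <+0, +1, -5>, <-3, +0, +3>, <-4, +5, +2>. This is the pattern <-5, +3, +1>, <+0, +1, -5>, <-3, +0, +3>, <-4, +5, +2> repeated.
step 9: apply <-5, +3, +1> → <-26, 31, -3>
step 10: apply <+0, +1, -5> → <-26, 32, -8>
step 11: apply <-3, +0, +3> → <-29, 32, -5>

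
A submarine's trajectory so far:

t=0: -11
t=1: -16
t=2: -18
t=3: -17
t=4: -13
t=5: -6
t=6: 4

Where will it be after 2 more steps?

Successive displacements: -5, -2, +1, +4, +7, +10 — each changes by +3.
step 7: 4 + 13 → 17
step 8: 17 + 16 → 33

33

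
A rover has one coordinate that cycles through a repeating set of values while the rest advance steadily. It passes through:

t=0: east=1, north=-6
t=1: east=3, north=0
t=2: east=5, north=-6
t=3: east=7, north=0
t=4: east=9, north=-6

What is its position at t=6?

East: linear, +2 per step → 13 at step 6.
North: cycles through -6, 0 every 2 steps. Step 6 lands at position 0 of the cycle → -6.

east=13, north=-6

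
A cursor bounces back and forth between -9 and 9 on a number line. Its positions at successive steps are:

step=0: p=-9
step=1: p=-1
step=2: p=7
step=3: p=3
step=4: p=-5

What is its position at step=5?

p=-5

The value reflects between -9 and 9, moving 8 per step.
  step 5: -5 → -5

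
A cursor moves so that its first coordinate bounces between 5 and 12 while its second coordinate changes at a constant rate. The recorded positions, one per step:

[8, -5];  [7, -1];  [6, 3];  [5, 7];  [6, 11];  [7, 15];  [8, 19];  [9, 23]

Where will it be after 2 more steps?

The first coordinate reflects between 5 and 12, moving 1 per step.
  step 8: 9 → 10
  step 9: 10 → 11
The second coordinate changes by +4 each step: at step 9 it is 31.

[11, 31]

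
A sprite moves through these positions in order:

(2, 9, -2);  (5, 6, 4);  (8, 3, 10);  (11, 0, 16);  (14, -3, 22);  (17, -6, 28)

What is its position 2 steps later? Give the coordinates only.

Constant displacement of (+3, -3, +6) per step.
step 6: (17, -6, 28) + (+3, -3, +6) → (20, -9, 34)
step 7: (20, -9, 34) + (+3, -3, +6) → (23, -12, 40)

(23, -12, 40)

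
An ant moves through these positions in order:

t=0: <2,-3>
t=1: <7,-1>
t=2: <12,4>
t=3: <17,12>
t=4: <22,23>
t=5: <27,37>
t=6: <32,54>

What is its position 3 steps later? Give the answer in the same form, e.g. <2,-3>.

<47,123>

Taking differences between consecutive positions: <+5,+2>, <+5,+5>, <+5,+8>, <+5,+11>, <+5,+14>, <+5,+17>. These grow by <+0,+3> each step.
step 7: <32,54> + <+5,+20> → <37,74>
step 8: <37,74> + <+5,+23> → <42,97>
step 9: <42,97> + <+5,+26> → <47,123>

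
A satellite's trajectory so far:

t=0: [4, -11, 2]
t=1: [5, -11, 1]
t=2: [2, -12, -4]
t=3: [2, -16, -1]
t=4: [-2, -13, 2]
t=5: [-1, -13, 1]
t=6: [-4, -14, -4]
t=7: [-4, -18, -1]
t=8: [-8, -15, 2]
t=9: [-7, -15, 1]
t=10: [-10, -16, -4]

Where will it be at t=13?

[-13, -17, 1]

Differencing gives [+1, +0, -1], [-3, -1, -5], [+0, -4, +3], [-4, +3, +3], [+1, +0, -1], [-3, -1, -5], [+0, -4, +3], [-4, +3, +3], [+1, +0, -1], [-3, -1, -5]. This is the pattern [+1, +0, -1], [-3, -1, -5], [+0, -4, +3], [-4, +3, +3] repeated.
step 11: apply [+0, -4, +3] → [-10, -20, -1]
step 12: apply [-4, +3, +3] → [-14, -17, 2]
step 13: apply [+1, +0, -1] → [-13, -17, 1]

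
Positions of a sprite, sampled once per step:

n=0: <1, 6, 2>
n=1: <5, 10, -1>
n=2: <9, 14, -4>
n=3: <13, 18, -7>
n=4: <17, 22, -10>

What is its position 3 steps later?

<29, 34, -19>

Constant displacement of <+4, +4, -3> per step.
step 5: <17, 22, -10> + <+4, +4, -3> → <21, 26, -13>
step 6: <21, 26, -13> + <+4, +4, -3> → <25, 30, -16>
step 7: <25, 30, -16> + <+4, +4, -3> → <29, 34, -19>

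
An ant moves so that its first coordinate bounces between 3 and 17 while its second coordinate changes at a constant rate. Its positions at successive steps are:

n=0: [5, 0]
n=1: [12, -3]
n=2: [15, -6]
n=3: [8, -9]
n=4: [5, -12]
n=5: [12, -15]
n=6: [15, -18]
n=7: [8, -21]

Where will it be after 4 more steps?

The first coordinate reflects between 3 and 17, moving 7 per step.
  step 8: 8 → 5
  step 9: 5 → 12
  step 10: 12 → 15
  step 11: 15 → 8
The second coordinate changes by -3 each step: at step 11 it is -33.

[8, -33]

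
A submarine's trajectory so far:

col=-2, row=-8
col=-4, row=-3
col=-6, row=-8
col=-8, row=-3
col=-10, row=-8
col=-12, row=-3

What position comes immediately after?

The col coordinate changes by -2 each step, so at step 6 it is -2 + 6·(-2) = -14.
The row coordinate repeats the cycle [-8, -3] with period 2; step 6 mod 2 = 0, giving -8.

col=-14, row=-8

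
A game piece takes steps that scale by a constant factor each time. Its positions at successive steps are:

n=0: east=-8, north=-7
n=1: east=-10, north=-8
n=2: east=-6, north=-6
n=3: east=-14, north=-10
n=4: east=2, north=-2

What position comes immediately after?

east=-30, north=-18

The jumps are (-2, -1), (+4, +2), (-8, -4), (+16, +8) — a geometric progression with ratio -2.
step 5: east=2, north=-2 + (-32, -16) → east=-30, north=-18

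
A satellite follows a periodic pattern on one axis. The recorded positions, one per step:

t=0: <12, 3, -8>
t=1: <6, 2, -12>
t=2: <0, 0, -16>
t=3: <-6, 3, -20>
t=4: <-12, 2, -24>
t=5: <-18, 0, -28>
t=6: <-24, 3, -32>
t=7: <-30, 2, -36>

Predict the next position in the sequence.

First: linear, -6 per step → -36 at step 8.
Second: cycles through 3, 2, 0 every 3 steps. Step 8 lands at position 2 of the cycle → 0.
Third: linear, -4 per step → -40 at step 8.

<-36, 0, -40>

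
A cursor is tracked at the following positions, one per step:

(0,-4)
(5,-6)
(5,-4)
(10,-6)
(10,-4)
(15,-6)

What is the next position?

The moves between consecutive positions are (+5,-2), (+0,+2), (+5,-2), (+0,+2), (+5,-2); they repeat the 2-cycle [(+5,-2), (+0,+2)].
step 6: apply (+0,+2) → (15,-4)

(15,-4)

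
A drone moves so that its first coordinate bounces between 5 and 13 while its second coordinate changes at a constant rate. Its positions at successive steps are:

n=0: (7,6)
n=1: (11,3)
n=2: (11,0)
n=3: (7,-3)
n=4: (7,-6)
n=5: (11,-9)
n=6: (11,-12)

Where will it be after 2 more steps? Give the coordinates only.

(7,-18)

The first coordinate reflects between 5 and 13, moving 4 per step.
  step 7: 11 → 7
  step 8: 7 → 7
The second coordinate changes by -3 each step: at step 8 it is -18.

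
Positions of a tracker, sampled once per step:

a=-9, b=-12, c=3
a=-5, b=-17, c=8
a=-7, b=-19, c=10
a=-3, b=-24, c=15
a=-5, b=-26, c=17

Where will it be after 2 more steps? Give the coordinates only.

Step-to-step displacements: (+4,-5,+5), (-2,-2,+2), (+4,-5,+5), (-2,-2,+2) — a repeating cycle of length 2.
step 5: apply (+4,-5,+5) → a=-1, b=-31, c=22
step 6: apply (-2,-2,+2) → a=-3, b=-33, c=24

a=-3, b=-33, c=24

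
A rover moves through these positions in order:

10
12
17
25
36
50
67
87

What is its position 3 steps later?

165

Taking differences between consecutive positions: +2, +5, +8, +11, +14, +17, +20. These grow by +3 each step.
step 8: 87 + 23 → 110
step 9: 110 + 26 → 136
step 10: 136 + 29 → 165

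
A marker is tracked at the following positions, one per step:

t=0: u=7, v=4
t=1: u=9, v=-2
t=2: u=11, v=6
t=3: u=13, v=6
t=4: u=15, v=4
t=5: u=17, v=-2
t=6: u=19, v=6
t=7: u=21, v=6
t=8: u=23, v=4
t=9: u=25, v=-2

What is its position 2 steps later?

U: linear, +2 per step → 29 at step 11.
V: cycles through 4, -2, 6, 6 every 4 steps. Step 11 lands at position 3 of the cycle → 6.

u=29, v=6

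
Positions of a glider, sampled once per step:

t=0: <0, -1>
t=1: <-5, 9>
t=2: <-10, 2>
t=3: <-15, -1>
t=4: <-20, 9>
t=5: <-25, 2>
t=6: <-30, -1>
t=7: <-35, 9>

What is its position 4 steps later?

<-55, 2>

The first coordinate changes by -5 each step, so at step 11 it is 0 + 11·(-5) = -55.
The second coordinate repeats the cycle [-1, 9, 2] with period 3; step 11 mod 3 = 2, giving 2.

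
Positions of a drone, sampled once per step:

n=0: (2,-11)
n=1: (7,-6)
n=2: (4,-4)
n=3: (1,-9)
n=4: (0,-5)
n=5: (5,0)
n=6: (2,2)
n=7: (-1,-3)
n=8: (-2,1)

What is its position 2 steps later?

(0,8)

Differencing gives (+5,+5), (-3,+2), (-3,-5), (-1,+4), (+5,+5), (-3,+2), (-3,-5), (-1,+4). This is the pattern (+5,+5), (-3,+2), (-3,-5), (-1,+4) repeated.
step 9: apply (+5,+5) → (3,6)
step 10: apply (-3,+2) → (0,8)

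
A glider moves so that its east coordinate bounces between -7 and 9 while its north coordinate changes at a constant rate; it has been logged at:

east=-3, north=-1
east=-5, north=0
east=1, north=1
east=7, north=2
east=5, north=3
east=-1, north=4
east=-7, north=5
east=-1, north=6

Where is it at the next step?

east=5, north=7

The east coordinate travels 6 per step and bounces off the walls at -7 and 9.
  step 8: -1 → 5
The north coordinate changes by +1 each step: at step 8 it is 7.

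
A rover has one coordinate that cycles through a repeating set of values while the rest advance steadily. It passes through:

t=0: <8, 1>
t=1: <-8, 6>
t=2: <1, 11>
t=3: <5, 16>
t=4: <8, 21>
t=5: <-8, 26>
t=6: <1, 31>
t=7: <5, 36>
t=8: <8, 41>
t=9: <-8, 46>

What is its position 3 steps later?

<8, 61>

First: cycles through 8, -8, 1, 5 every 4 steps. Step 12 lands at position 0 of the cycle → 8.
Second: linear, +5 per step → 61 at step 12.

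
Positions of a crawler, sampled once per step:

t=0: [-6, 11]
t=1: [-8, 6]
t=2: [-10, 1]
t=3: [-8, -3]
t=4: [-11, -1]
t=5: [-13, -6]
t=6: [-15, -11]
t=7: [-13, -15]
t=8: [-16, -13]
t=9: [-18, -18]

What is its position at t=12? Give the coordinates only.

[-21, -25]

The moves between consecutive positions are [-2, -5], [-2, -5], [+2, -4], [-3, +2], [-2, -5], [-2, -5], [+2, -4], [-3, +2], [-2, -5]; they repeat the 4-cycle [[-2, -5], [-2, -5], [+2, -4], [-3, +2]].
step 10: apply [-2, -5] → [-20, -23]
step 11: apply [+2, -4] → [-18, -27]
step 12: apply [-3, +2] → [-21, -25]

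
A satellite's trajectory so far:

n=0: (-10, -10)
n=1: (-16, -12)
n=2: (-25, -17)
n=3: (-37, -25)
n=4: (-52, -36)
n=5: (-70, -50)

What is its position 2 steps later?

(-115, -87)

First differences are (-6, -2), (-9, -5), (-12, -8), (-15, -11), (-18, -14); their common second difference is (-3, -3) (constant acceleration).
step 6: (-70, -50) + (-21, -17) → (-91, -67)
step 7: (-91, -67) + (-24, -20) → (-115, -87)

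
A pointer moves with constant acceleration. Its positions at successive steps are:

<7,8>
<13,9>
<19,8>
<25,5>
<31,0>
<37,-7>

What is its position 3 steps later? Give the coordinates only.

Taking differences between consecutive positions: <+6,+1>, <+6,-1>, <+6,-3>, <+6,-5>, <+6,-7>. These grow by <+0,-2> each step.
step 6: <37,-7> + <+6,-9> → <43,-16>
step 7: <43,-16> + <+6,-11> → <49,-27>
step 8: <49,-27> + <+6,-13> → <55,-40>

<55,-40>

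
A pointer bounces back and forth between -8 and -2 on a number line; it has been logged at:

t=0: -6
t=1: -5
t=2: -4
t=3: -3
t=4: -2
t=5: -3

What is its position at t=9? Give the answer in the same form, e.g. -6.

-7

The value travels 1 per step and bounces off the walls at -8 and -2.
  step 6: -3 → -4
  step 7: -4 → -5
  step 8: -5 → -6
  step 9: -6 → -7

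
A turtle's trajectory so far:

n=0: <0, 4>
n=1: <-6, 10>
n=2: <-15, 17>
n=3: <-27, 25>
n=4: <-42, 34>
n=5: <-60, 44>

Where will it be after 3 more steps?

First differences are <-6, +6>, <-9, +7>, <-12, +8>, <-15, +9>, <-18, +10>; their common second difference is <-3, +1> (constant acceleration).
step 6: <-60, 44> + <-21, +11> → <-81, 55>
step 7: <-81, 55> + <-24, +12> → <-105, 67>
step 8: <-105, 67> + <-27, +13> → <-132, 80>

<-132, 80>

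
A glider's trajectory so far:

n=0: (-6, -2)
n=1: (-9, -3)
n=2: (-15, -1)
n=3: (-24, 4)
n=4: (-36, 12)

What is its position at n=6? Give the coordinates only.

First differences are (-3, -1), (-6, +2), (-9, +5), (-12, +8); their common second difference is (-3, +3) (constant acceleration).
step 5: (-36, 12) + (-15, +11) → (-51, 23)
step 6: (-51, 23) + (-18, +14) → (-69, 37)

(-69, 37)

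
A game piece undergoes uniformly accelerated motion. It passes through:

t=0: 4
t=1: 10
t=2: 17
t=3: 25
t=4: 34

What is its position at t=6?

Taking differences between consecutive positions: +6, +7, +8, +9. These grow by +1 each step.
step 5: 34 + 10 → 44
step 6: 44 + 11 → 55

55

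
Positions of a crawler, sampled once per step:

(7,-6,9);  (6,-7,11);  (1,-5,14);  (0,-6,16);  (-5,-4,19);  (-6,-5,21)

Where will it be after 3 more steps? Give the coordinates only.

(-17,-2,29)

Step-to-step displacements: (-1,-1,+2), (-5,+2,+3), (-1,-1,+2), (-5,+2,+3), (-1,-1,+2) — a repeating cycle of length 2.
step 6: apply (-5,+2,+3) → (-11,-3,24)
step 7: apply (-1,-1,+2) → (-12,-4,26)
step 8: apply (-5,+2,+3) → (-17,-2,29)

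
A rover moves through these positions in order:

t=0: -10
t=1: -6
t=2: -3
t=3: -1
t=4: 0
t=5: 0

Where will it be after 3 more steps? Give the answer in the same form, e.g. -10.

-6

First differences are +4, +3, +2, +1, +0; their common second difference is -1 (constant acceleration).
step 6: 0 − 1 → -1
step 7: -1 − 2 → -3
step 8: -3 − 3 → -6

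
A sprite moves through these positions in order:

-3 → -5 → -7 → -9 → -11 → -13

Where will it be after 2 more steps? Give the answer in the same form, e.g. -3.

The position changes by -2 every step.
step 6: -13 − 2 → -15
step 7: -15 − 2 → -17

-17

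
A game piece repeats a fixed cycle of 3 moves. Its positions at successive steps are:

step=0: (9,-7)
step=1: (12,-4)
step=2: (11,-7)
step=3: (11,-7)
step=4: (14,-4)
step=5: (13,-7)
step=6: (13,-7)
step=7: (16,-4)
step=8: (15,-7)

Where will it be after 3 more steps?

(17,-7)

Step-to-step displacements: (+3,+3), (-1,-3), (+0,+0), (+3,+3), (-1,-3), (+0,+0), (+3,+3), (-1,-3) — a repeating cycle of length 3.
step 9: apply (+0,+0) → (15,-7)
step 10: apply (+3,+3) → (18,-4)
step 11: apply (-1,-3) → (17,-7)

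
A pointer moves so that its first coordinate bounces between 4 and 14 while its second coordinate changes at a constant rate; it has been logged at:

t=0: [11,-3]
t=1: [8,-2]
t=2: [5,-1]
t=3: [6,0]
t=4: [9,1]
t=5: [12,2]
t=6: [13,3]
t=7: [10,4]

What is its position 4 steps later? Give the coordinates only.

The first coordinate travels 3 per step and bounces off the walls at 4 and 14.
  step 8: 10 → 7
  step 9: 7 → 4
  step 10: 4 → 7
  step 11: 7 → 10
The second coordinate changes by +1 each step: at step 11 it is 8.

[10,8]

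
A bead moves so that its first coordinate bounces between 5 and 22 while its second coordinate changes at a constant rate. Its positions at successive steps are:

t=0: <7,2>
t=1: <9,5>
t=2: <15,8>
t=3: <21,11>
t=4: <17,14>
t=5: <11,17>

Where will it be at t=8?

The first coordinate travels 6 per step and bounces off the walls at 5 and 22.
  step 6: 11 → 5
  step 7: 5 → 11
  step 8: 11 → 17
The second coordinate changes by +3 each step: at step 8 it is 26.

<17,26>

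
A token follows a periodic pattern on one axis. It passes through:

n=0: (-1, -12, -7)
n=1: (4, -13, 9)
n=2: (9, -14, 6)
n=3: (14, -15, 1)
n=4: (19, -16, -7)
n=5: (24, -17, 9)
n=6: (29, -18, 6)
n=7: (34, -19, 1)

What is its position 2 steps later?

(44, -21, 9)

The first coordinate changes by +5 each step, so at step 9 it is -1 + 9·(5) = 44.
The second coordinate changes by -1 each step, so at step 9 it is -12 + 9·(-1) = -21.
The third coordinate repeats the cycle [-7, 9, 6, 1] with period 4; step 9 mod 4 = 1, giving 9.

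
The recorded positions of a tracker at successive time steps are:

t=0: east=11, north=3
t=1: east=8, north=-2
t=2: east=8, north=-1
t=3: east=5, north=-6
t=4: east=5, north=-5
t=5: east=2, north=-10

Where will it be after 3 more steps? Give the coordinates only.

east=-1, north=-13

Differencing gives (-3, -5), (+0, +1), (-3, -5), (+0, +1), (-3, -5). This is the pattern (-3, -5), (+0, +1) repeated.
step 6: apply (+0, +1) → east=2, north=-9
step 7: apply (-3, -5) → east=-1, north=-14
step 8: apply (+0, +1) → east=-1, north=-13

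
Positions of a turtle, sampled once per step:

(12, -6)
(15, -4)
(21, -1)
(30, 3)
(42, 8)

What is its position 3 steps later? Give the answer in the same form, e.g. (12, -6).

First differences are (+3, +2), (+6, +3), (+9, +4), (+12, +5); their common second difference is (+3, +1) (constant acceleration).
step 5: (42, 8) + (+15, +6) → (57, 14)
step 6: (57, 14) + (+18, +7) → (75, 21)
step 7: (75, 21) + (+21, +8) → (96, 29)

(96, 29)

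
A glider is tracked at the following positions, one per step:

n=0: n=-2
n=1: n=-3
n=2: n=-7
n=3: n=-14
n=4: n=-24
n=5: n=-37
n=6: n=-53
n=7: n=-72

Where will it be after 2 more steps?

n=-119

Taking differences between consecutive positions: -1, -4, -7, -10, -13, -16, -19. These grow by -3 each step.
step 8: -72 − 22 → n=-94
step 9: -94 − 25 → n=-119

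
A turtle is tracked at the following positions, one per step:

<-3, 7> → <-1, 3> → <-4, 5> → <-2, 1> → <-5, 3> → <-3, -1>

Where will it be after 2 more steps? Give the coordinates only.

<-4, -3>

Differencing gives <+2, -4>, <-3, +2>, <+2, -4>, <-3, +2>, <+2, -4>. This is the pattern <+2, -4>, <-3, +2> repeated.
step 6: apply <-3, +2> → <-6, 1>
step 7: apply <+2, -4> → <-4, -3>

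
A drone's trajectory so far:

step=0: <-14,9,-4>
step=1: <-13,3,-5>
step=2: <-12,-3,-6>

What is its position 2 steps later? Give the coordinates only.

<-10,-15,-8>

The position changes by <+1,-6,-1> every step.
step 3: <-12,-3,-6> + <+1,-6,-1> → <-11,-9,-7>
step 4: <-11,-9,-7> + <+1,-6,-1> → <-10,-15,-8>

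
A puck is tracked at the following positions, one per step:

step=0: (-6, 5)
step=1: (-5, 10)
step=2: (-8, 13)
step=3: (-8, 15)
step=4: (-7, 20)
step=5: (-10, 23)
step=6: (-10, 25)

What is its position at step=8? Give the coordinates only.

Step-to-step displacements: (+1, +5), (-3, +3), (+0, +2), (+1, +5), (-3, +3), (+0, +2) — a repeating cycle of length 3.
step 7: apply (+1, +5) → (-9, 30)
step 8: apply (-3, +3) → (-12, 33)

(-12, 33)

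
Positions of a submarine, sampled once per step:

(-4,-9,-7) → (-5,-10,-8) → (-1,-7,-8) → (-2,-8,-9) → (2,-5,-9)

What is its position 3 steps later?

(4,-4,-11)

The moves between consecutive positions are (-1,-1,-1), (+4,+3,+0), (-1,-1,-1), (+4,+3,+0); they repeat the 2-cycle [(-1,-1,-1), (+4,+3,+0)].
step 5: apply (-1,-1,-1) → (1,-6,-10)
step 6: apply (+4,+3,+0) → (5,-3,-10)
step 7: apply (-1,-1,-1) → (4,-4,-11)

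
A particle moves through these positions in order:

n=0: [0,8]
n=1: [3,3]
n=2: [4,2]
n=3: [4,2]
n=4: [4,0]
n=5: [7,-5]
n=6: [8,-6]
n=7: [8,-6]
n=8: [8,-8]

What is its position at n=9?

Step-to-step displacements: [+3,-5], [+1,-1], [+0,+0], [+0,-2], [+3,-5], [+1,-1], [+0,+0], [+0,-2] — a repeating cycle of length 4.
step 9: apply [+3,-5] → [11,-13]

[11,-13]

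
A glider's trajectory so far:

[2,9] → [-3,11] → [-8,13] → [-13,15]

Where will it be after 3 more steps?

[-28,21]

The position changes by [-5,+2] every step.
step 4: [-13,15] + [-5,+2] → [-18,17]
step 5: [-18,17] + [-5,+2] → [-23,19]
step 6: [-23,19] + [-5,+2] → [-28,21]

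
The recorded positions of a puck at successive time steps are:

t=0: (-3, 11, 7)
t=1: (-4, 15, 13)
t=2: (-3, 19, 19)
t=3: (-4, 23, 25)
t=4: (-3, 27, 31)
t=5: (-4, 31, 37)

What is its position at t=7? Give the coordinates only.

The first coordinate repeats the cycle [-3, -4] with period 2; step 7 mod 2 = 1, giving -4.
The second coordinate changes by +4 each step, so at step 7 it is 11 + 7·(4) = 39.
The third coordinate changes by +6 each step, so at step 7 it is 7 + 7·(6) = 49.

(-4, 39, 49)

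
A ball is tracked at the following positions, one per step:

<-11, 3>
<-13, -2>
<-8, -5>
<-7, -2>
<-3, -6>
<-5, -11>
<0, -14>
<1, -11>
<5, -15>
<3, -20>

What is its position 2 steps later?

<9, -20>

The moves between consecutive positions are <-2, -5>, <+5, -3>, <+1, +3>, <+4, -4>, <-2, -5>, <+5, -3>, <+1, +3>, <+4, -4>, <-2, -5>; they repeat the 4-cycle [<-2, -5>, <+5, -3>, <+1, +3>, <+4, -4>].
step 10: apply <+5, -3> → <8, -23>
step 11: apply <+1, +3> → <9, -20>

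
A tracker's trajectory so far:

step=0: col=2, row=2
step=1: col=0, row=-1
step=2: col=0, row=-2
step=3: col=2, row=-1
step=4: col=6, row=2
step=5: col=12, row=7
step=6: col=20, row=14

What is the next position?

col=30, row=23

Successive displacements: (-2, -3), (+0, -1), (+2, +1), (+4, +3), (+6, +5), (+8, +7) — each changes by (+2, +2).
step 7: col=20, row=14 + (+10, +9) → col=30, row=23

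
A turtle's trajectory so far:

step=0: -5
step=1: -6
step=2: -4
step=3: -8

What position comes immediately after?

0

The jumps are -1, +2, -4 — a geometric progression with ratio -2.
step 4: -8 + 8 → 0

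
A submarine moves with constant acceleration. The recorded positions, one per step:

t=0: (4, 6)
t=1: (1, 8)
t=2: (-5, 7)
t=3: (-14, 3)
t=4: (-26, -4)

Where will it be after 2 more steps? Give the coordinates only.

First differences are (-3, +2), (-6, -1), (-9, -4), (-12, -7); their common second difference is (-3, -3) (constant acceleration).
step 5: (-26, -4) + (-15, -10) → (-41, -14)
step 6: (-41, -14) + (-18, -13) → (-59, -27)

(-59, -27)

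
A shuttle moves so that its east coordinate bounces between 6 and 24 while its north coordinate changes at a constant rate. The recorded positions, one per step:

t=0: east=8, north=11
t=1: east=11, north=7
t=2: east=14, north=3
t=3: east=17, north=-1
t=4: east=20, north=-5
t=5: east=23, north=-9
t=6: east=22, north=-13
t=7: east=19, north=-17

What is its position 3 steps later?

The east coordinate reflects between 6 and 24, moving 3 per step.
  step 8: 19 → 16
  step 9: 16 → 13
  step 10: 13 → 10
The north coordinate changes by -4 each step: at step 10 it is -29.

east=10, north=-29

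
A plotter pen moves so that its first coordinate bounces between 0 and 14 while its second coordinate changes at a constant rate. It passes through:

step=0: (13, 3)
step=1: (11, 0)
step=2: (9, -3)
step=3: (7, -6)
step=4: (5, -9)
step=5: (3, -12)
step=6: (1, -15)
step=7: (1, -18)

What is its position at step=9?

(5, -24)

The first coordinate reflects between 0 and 14, moving 2 per step.
  step 8: 1 → 3
  step 9: 3 → 5
The second coordinate changes by -3 each step: at step 9 it is -24.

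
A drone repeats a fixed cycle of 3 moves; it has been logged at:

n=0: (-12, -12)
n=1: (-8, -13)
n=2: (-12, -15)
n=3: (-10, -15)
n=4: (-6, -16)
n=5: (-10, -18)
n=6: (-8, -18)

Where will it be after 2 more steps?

(-8, -21)

Step-to-step displacements: (+4, -1), (-4, -2), (+2, +0), (+4, -1), (-4, -2), (+2, +0) — a repeating cycle of length 3.
step 7: apply (+4, -1) → (-4, -19)
step 8: apply (-4, -2) → (-8, -21)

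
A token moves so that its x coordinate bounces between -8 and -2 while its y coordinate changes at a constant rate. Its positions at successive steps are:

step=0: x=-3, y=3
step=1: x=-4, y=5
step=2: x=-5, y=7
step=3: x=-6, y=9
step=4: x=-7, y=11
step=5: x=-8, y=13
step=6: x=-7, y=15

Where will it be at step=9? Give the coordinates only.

x=-4, y=21

The x coordinate reflects between -8 and -2, moving 1 per step.
  step 7: -7 → -6
  step 8: -6 → -5
  step 9: -5 → -4
The y coordinate changes by +2 each step: at step 9 it is 21.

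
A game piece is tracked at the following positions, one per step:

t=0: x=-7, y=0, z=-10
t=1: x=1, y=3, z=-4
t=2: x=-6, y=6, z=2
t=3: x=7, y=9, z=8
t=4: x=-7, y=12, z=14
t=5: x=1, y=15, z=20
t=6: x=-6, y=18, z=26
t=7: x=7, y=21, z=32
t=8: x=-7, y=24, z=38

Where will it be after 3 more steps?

x=7, y=33, z=56

X: cycles through -7, 1, -6, 7 every 4 steps. Step 11 lands at position 3 of the cycle → 7.
Y: linear, +3 per step → 33 at step 11.
Z: linear, +6 per step → 56 at step 11.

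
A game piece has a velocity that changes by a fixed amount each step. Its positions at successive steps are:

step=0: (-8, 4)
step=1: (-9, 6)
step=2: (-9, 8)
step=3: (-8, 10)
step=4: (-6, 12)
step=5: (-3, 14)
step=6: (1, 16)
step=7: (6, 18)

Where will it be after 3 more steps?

Successive displacements: (-1, +2), (+0, +2), (+1, +2), (+2, +2), (+3, +2), (+4, +2), (+5, +2) — each changes by (+1, +0).
step 8: (6, 18) + (+6, +2) → (12, 20)
step 9: (12, 20) + (+7, +2) → (19, 22)
step 10: (19, 22) + (+8, +2) → (27, 24)

(27, 24)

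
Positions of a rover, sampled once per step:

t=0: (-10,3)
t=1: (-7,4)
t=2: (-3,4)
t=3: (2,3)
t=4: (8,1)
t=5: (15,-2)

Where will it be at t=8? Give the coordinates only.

First differences are (+3,+1), (+4,+0), (+5,-1), (+6,-2), (+7,-3); their common second difference is (+1,-1) (constant acceleration).
step 6: (15,-2) + (+8,-4) → (23,-6)
step 7: (23,-6) + (+9,-5) → (32,-11)
step 8: (32,-11) + (+10,-6) → (42,-17)

(42,-17)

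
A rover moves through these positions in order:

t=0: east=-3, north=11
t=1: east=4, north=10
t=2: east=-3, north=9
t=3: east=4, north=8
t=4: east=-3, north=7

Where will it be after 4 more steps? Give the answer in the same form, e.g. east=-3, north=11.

The east coordinate repeats the cycle [-3, 4] with period 2; step 8 mod 2 = 0, giving -3.
The north coordinate changes by -1 each step, so at step 8 it is 11 + 8·(-1) = 3.

east=-3, north=3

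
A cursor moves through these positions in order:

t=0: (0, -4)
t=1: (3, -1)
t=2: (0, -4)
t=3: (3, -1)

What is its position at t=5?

The jumps are (+3, +3), (-3, -3), (+3, +3) — a geometric progression with ratio -1.
step 4: (3, -1) + (-3, -3) → (0, -4)
step 5: (0, -4) + (+3, +3) → (3, -1)

(3, -1)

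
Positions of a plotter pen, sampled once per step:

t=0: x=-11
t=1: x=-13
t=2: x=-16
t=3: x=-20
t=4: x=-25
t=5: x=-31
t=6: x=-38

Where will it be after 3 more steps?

Taking differences between consecutive positions: -2, -3, -4, -5, -6, -7. These grow by -1 each step.
step 7: -38 − 8 → x=-46
step 8: -46 − 9 → x=-55
step 9: -55 − 10 → x=-65

x=-65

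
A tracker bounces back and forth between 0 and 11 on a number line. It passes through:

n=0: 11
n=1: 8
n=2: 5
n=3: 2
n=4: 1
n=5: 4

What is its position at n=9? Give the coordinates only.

6

The value reflects between 0 and 11, moving 3 per step.
  step 6: 4 → 7
  step 7: 7 → 10
  step 8: 10 → 9
  step 9: 9 → 6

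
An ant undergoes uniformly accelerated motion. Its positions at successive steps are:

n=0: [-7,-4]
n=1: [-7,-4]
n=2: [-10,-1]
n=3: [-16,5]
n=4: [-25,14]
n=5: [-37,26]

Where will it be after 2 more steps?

[-70,59]

Successive displacements: [+0,+0], [-3,+3], [-6,+6], [-9,+9], [-12,+12] — each changes by [-3,+3].
step 6: [-37,26] + [-15,+15] → [-52,41]
step 7: [-52,41] + [-18,+18] → [-70,59]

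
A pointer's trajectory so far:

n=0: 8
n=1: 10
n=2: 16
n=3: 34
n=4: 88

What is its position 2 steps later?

Step-to-step displacements: +2, +6, +18, +54; each is 3× the previous.
step 5: 88 + 162 → 250
step 6: 250 + 486 → 736

736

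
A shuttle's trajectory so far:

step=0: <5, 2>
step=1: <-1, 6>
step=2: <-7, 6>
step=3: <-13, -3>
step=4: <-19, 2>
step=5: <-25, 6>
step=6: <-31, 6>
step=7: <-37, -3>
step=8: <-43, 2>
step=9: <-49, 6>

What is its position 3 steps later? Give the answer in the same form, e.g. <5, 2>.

<-67, 2>

First: linear, -6 per step → -67 at step 12.
Second: cycles through 2, 6, 6, -3 every 4 steps. Step 12 lands at position 0 of the cycle → 2.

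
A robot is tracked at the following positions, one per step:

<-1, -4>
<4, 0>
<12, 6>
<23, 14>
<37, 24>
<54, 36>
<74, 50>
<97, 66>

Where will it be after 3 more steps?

Taking differences between consecutive positions: <+5, +4>, <+8, +6>, <+11, +8>, <+14, +10>, <+17, +12>, <+20, +14>, <+23, +16>. These grow by <+3, +2> each step.
step 8: <97, 66> + <+26, +18> → <123, 84>
step 9: <123, 84> + <+29, +20> → <152, 104>
step 10: <152, 104> + <+32, +22> → <184, 126>

<184, 126>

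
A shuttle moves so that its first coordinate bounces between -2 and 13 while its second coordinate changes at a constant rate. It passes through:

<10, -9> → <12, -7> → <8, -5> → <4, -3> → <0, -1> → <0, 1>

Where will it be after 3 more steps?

<12, 7>

The first coordinate travels 4 per step and bounces off the walls at -2 and 13.
  step 6: 0 → 4
  step 7: 4 → 8
  step 8: 8 → 12
The second coordinate changes by +2 each step: at step 8 it is 7.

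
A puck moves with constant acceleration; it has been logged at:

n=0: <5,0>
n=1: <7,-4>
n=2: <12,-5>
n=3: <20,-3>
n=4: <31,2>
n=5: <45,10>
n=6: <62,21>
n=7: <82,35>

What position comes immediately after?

First differences are <+2,-4>, <+5,-1>, <+8,+2>, <+11,+5>, <+14,+8>, <+17,+11>, <+20,+14>; their common second difference is <+3,+3> (constant acceleration).
step 8: <82,35> + <+23,+17> → <105,52>

<105,52>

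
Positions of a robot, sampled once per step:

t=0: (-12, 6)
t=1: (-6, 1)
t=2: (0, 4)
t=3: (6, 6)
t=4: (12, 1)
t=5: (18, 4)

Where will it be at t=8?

The first coordinate changes by +6 each step, so at step 8 it is -12 + 8·(6) = 36.
The second coordinate repeats the cycle [6, 1, 4] with period 3; step 8 mod 3 = 2, giving 4.

(36, 4)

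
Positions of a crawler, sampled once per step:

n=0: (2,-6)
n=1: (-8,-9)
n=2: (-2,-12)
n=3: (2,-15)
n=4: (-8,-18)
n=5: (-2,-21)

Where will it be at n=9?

(2,-33)

First: cycles through 2, -8, -2 every 3 steps. Step 9 lands at position 0 of the cycle → 2.
Second: linear, -3 per step → -33 at step 9.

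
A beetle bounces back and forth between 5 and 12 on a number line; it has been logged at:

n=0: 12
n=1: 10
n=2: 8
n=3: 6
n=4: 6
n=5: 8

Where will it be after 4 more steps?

8

The value reflects between 5 and 12, moving 2 per step.
  step 6: 8 → 10
  step 7: 10 → 12
  step 8: 12 → 10
  step 9: 10 → 8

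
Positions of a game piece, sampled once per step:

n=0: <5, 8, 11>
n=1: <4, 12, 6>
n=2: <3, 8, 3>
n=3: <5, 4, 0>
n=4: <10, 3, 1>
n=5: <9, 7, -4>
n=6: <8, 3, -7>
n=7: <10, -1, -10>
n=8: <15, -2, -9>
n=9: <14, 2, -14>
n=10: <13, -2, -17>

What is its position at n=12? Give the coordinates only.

<20, -7, -19>

Step-to-step displacements: <-1, +4, -5>, <-1, -4, -3>, <+2, -4, -3>, <+5, -1, +1>, <-1, +4, -5>, <-1, -4, -3>, <+2, -4, -3>, <+5, -1, +1>, <-1, +4, -5>, <-1, -4, -3> — a repeating cycle of length 4.
step 11: apply <+2, -4, -3> → <15, -6, -20>
step 12: apply <+5, -1, +1> → <20, -7, -19>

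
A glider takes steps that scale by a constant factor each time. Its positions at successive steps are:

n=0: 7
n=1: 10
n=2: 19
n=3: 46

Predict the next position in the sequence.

127

Consecutive displacements +3, +9, +27 scale by a factor of 3 each step.
step 4: 46 + 81 → 127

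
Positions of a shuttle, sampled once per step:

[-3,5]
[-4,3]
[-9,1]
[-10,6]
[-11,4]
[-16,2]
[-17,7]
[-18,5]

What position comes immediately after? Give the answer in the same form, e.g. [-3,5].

[-23,3]

The moves between consecutive positions are [-1,-2], [-5,-2], [-1,+5], [-1,-2], [-5,-2], [-1,+5], [-1,-2]; they repeat the 3-cycle [[-1,-2], [-5,-2], [-1,+5]].
step 8: apply [-5,-2] → [-23,3]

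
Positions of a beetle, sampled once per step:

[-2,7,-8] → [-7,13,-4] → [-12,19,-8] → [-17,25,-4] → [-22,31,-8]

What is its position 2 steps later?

The first coordinate changes by -5 each step, so at step 6 it is -2 + 6·(-5) = -32.
The second coordinate changes by +6 each step, so at step 6 it is 7 + 6·(6) = 43.
The third coordinate repeats the cycle [-8, -4] with period 2; step 6 mod 2 = 0, giving -8.

[-32,43,-8]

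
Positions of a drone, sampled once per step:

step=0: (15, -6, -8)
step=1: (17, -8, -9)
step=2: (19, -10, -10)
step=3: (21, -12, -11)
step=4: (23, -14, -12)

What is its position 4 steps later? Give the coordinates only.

Constant displacement of (+2, -2, -1) per step.
step 5: (23, -14, -12) + (+2, -2, -1) → (25, -16, -13)
step 6: (25, -16, -13) + (+2, -2, -1) → (27, -18, -14)
step 7: (27, -18, -14) + (+2, -2, -1) → (29, -20, -15)
step 8: (29, -20, -15) + (+2, -2, -1) → (31, -22, -16)

(31, -22, -16)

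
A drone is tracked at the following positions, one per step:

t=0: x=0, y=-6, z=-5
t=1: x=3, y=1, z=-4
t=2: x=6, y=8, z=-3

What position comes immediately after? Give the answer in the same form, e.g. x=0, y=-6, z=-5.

Constant displacement of (+3, +7, +1) per step.
step 3: x=6, y=8, z=-3 + (+3, +7, +1) → x=9, y=15, z=-2

x=9, y=15, z=-2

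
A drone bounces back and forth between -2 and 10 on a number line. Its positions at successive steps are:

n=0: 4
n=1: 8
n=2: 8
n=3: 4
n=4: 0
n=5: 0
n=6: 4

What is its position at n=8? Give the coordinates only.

8

The value travels 4 per step and bounces off the walls at -2 and 10.
  step 7: 4 → 8
  step 8: 8 → 8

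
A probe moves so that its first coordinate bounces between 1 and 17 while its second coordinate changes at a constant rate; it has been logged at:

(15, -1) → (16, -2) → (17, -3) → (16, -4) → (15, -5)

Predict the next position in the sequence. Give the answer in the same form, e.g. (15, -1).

The first coordinate travels 1 per step and bounces off the walls at 1 and 17.
  step 5: 15 → 14
The second coordinate changes by -1 each step: at step 5 it is -6.

(14, -6)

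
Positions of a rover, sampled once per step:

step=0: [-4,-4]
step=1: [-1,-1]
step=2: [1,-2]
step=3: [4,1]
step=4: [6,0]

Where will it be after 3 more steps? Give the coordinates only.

[14,5]

The moves between consecutive positions are [+3,+3], [+2,-1], [+3,+3], [+2,-1]; they repeat the 2-cycle [[+3,+3], [+2,-1]].
step 5: apply [+3,+3] → [9,3]
step 6: apply [+2,-1] → [11,2]
step 7: apply [+3,+3] → [14,5]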